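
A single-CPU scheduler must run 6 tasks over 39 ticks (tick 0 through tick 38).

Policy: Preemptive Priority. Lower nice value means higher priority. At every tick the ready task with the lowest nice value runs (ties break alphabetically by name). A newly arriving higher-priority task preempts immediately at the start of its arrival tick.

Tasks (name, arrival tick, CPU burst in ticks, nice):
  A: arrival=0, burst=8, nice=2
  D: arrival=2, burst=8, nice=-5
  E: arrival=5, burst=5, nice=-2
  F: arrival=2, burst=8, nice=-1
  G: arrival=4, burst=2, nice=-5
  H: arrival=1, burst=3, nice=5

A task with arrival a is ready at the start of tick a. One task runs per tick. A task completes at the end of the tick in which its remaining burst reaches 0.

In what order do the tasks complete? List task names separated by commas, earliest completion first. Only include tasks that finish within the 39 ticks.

t=0: ready={A} → run A
t=1: ready={A,H} → run A
t=2: ready={A,D,F,H} → run D
t=3: ready={A,D,F,H} → run D
t=4: ready={A,D,F,G,H} → run D
t=5: ready={A,D,E,F,G,H} → run D
t=6: ready={A,D,E,F,G,H} → run D
t=7: ready={A,D,E,F,G,H} → run D
t=8: ready={A,D,E,F,G,H} → run D
t=9: ready={A,D,E,F,G,H} → run D
t=10: ready={A,E,F,G,H} → run G
t=11: ready={A,E,F,G,H} → run G
t=12: ready={A,E,F,H} → run E
t=13: ready={A,E,F,H} → run E
t=14: ready={A,E,F,H} → run E
t=15: ready={A,E,F,H} → run E
t=16: ready={A,E,F,H} → run E
t=17: ready={A,F,H} → run F
t=18: ready={A,F,H} → run F
t=19: ready={A,F,H} → run F
t=20: ready={A,F,H} → run F
t=21: ready={A,F,H} → run F
t=22: ready={A,F,H} → run F
t=23: ready={A,F,H} → run F
t=24: ready={A,F,H} → run F
t=25: ready={A,H} → run A
t=26: ready={A,H} → run A
t=27: ready={A,H} → run A
t=28: ready={A,H} → run A
t=29: ready={A,H} → run A
t=30: ready={A,H} → run A
t=31: ready={H} → run H
t=32: ready={H} → run H
t=33: ready={H} → run H
t=34: (idle)
t=35: (idle)
t=36: (idle)
t=37: (idle)
t=38: (idle)

completion order = D, G, E, F, A, H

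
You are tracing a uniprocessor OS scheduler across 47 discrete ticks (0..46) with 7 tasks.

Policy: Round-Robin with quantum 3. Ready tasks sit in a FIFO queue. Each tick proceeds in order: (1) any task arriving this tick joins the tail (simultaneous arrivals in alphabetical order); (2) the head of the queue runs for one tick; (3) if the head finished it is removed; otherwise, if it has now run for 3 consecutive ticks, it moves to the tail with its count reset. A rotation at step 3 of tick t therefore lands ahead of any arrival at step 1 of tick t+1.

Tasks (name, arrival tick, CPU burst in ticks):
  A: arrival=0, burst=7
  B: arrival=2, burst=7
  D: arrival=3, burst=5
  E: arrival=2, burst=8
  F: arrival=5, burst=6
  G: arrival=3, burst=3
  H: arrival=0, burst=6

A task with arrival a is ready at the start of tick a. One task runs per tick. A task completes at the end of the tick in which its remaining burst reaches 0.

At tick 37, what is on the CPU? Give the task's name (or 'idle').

t=0: queue=[A,H] q_used=0 → run A
t=1: queue=[A,H] q_used=1 → run A
t=2: queue=[A,H,B,E] q_used=2 → run A
t=3: queue=[H,B,E,A,D,G] q_used=0 → run H
t=4: queue=[H,B,E,A,D,G] q_used=1 → run H
t=5: queue=[H,B,E,A,D,G,F] q_used=2 → run H
t=6: queue=[B,E,A,D,G,F,H] q_used=0 → run B
t=7: queue=[B,E,A,D,G,F,H] q_used=1 → run B
t=8: queue=[B,E,A,D,G,F,H] q_used=2 → run B
t=9: queue=[E,A,D,G,F,H,B] q_used=0 → run E
t=10: queue=[E,A,D,G,F,H,B] q_used=1 → run E
t=11: queue=[E,A,D,G,F,H,B] q_used=2 → run E
t=12: queue=[A,D,G,F,H,B,E] q_used=0 → run A
t=13: queue=[A,D,G,F,H,B,E] q_used=1 → run A
t=14: queue=[A,D,G,F,H,B,E] q_used=2 → run A
t=15: queue=[D,G,F,H,B,E,A] q_used=0 → run D
t=16: queue=[D,G,F,H,B,E,A] q_used=1 → run D
t=17: queue=[D,G,F,H,B,E,A] q_used=2 → run D
t=18: queue=[G,F,H,B,E,A,D] q_used=0 → run G
t=19: queue=[G,F,H,B,E,A,D] q_used=1 → run G
t=20: queue=[G,F,H,B,E,A,D] q_used=2 → run G
t=21: queue=[F,H,B,E,A,D] q_used=0 → run F
t=22: queue=[F,H,B,E,A,D] q_used=1 → run F
t=23: queue=[F,H,B,E,A,D] q_used=2 → run F
t=24: queue=[H,B,E,A,D,F] q_used=0 → run H
t=25: queue=[H,B,E,A,D,F] q_used=1 → run H
t=26: queue=[H,B,E,A,D,F] q_used=2 → run H
t=27: queue=[B,E,A,D,F] q_used=0 → run B
t=28: queue=[B,E,A,D,F] q_used=1 → run B
t=29: queue=[B,E,A,D,F] q_used=2 → run B
t=30: queue=[E,A,D,F,B] q_used=0 → run E
t=31: queue=[E,A,D,F,B] q_used=1 → run E
t=32: queue=[E,A,D,F,B] q_used=2 → run E
t=33: queue=[A,D,F,B,E] q_used=0 → run A
t=34: queue=[D,F,B,E] q_used=0 → run D
t=35: queue=[D,F,B,E] q_used=1 → run D
t=36: queue=[F,B,E] q_used=0 → run F
t=37: queue=[F,B,E] q_used=1 → run F
t=38: queue=[F,B,E] q_used=2 → run F
t=39: queue=[B,E] q_used=0 → run B
t=40: queue=[E] q_used=0 → run E
t=41: queue=[E] q_used=1 → run E
t=42: (idle)
t=43: (idle)
t=44: (idle)
t=45: (idle)
t=46: (idle)

running at tick 37 = F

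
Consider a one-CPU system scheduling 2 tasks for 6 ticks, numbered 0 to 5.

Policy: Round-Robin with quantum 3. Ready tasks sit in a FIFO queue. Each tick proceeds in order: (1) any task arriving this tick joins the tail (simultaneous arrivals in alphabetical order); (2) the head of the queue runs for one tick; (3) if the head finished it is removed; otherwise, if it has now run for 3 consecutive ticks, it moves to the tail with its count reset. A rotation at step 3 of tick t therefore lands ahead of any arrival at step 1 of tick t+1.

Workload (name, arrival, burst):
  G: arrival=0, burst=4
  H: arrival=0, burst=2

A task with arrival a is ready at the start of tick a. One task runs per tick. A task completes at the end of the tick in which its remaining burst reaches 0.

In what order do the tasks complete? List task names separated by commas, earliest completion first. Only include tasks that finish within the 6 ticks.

completion order = H, G

t=0: queue=[G,H] q_used=0 → run G
t=1: queue=[G,H] q_used=1 → run G
t=2: queue=[G,H] q_used=2 → run G
t=3: queue=[H,G] q_used=0 → run H
t=4: queue=[H,G] q_used=1 → run H
t=5: queue=[G] q_used=0 → run G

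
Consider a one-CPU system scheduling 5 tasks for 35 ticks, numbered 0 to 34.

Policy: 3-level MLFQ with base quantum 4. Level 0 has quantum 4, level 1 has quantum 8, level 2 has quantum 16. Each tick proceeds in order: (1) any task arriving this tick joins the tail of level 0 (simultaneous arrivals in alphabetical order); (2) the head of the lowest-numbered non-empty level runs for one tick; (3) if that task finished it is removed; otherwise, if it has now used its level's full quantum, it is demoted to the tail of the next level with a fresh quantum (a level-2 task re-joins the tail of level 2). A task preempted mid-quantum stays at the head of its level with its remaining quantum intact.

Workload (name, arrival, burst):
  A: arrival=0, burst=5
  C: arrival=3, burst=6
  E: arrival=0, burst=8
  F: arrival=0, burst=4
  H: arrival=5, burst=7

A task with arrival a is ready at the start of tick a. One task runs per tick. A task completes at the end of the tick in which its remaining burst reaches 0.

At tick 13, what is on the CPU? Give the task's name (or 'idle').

t=0: L0/L1/L2 = AEF/-/- → run A
t=1: L0/L1/L2 = AEF/-/- → run A
t=2: L0/L1/L2 = AEF/-/- → run A
t=3: L0/L1/L2 = AEFC/-/- → run A
t=4: L0/L1/L2 = EFC/A/- → run E
t=5: L0/L1/L2 = EFCH/A/- → run E
t=6: L0/L1/L2 = EFCH/A/- → run E
t=7: L0/L1/L2 = EFCH/A/- → run E
t=8: L0/L1/L2 = FCH/AE/- → run F
t=9: L0/L1/L2 = FCH/AE/- → run F
t=10: L0/L1/L2 = FCH/AE/- → run F
t=11: L0/L1/L2 = FCH/AE/- → run F
t=12: L0/L1/L2 = CH/AE/- → run C
t=13: L0/L1/L2 = CH/AE/- → run C
t=14: L0/L1/L2 = CH/AE/- → run C
t=15: L0/L1/L2 = CH/AE/- → run C
t=16: L0/L1/L2 = H/AEC/- → run H
t=17: L0/L1/L2 = H/AEC/- → run H
t=18: L0/L1/L2 = H/AEC/- → run H
t=19: L0/L1/L2 = H/AEC/- → run H
t=20: L0/L1/L2 = -/AECH/- → run A
t=21: L0/L1/L2 = -/ECH/- → run E
t=22: L0/L1/L2 = -/ECH/- → run E
t=23: L0/L1/L2 = -/ECH/- → run E
t=24: L0/L1/L2 = -/ECH/- → run E
t=25: L0/L1/L2 = -/CH/- → run C
t=26: L0/L1/L2 = -/CH/- → run C
t=27: L0/L1/L2 = -/H/- → run H
t=28: L0/L1/L2 = -/H/- → run H
t=29: L0/L1/L2 = -/H/- → run H
t=30: (idle)
t=31: (idle)
t=32: (idle)
t=33: (idle)
t=34: (idle)

running at tick 13 = C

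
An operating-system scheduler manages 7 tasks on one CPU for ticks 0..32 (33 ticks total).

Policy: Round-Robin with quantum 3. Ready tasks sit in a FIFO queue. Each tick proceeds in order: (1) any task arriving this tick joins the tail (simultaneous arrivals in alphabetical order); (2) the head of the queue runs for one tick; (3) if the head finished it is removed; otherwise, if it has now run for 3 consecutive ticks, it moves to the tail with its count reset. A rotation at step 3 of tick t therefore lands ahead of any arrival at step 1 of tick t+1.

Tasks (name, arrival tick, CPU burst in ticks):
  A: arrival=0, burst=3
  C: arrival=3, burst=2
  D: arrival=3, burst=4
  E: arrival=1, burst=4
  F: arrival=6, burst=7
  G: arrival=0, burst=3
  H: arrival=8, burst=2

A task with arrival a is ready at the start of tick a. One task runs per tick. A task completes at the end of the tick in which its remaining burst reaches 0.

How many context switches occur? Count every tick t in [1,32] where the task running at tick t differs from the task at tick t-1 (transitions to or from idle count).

context switches = 10

t=0: queue=[A,G] q_used=0 → run A
t=1: queue=[A,G,E] q_used=1 → run A
t=2: queue=[A,G,E] q_used=2 → run A
t=3: queue=[G,E,C,D] q_used=0 → run G
t=4: queue=[G,E,C,D] q_used=1 → run G
t=5: queue=[G,E,C,D] q_used=2 → run G
t=6: queue=[E,C,D,F] q_used=0 → run E
t=7: queue=[E,C,D,F] q_used=1 → run E
t=8: queue=[E,C,D,F,H] q_used=2 → run E
t=9: queue=[C,D,F,H,E] q_used=0 → run C
t=10: queue=[C,D,F,H,E] q_used=1 → run C
t=11: queue=[D,F,H,E] q_used=0 → run D
t=12: queue=[D,F,H,E] q_used=1 → run D
t=13: queue=[D,F,H,E] q_used=2 → run D
t=14: queue=[F,H,E,D] q_used=0 → run F
t=15: queue=[F,H,E,D] q_used=1 → run F
t=16: queue=[F,H,E,D] q_used=2 → run F
t=17: queue=[H,E,D,F] q_used=0 → run H
t=18: queue=[H,E,D,F] q_used=1 → run H
t=19: queue=[E,D,F] q_used=0 → run E
t=20: queue=[D,F] q_used=0 → run D
t=21: queue=[F] q_used=0 → run F
t=22: queue=[F] q_used=1 → run F
t=23: queue=[F] q_used=2 → run F
t=24: queue=[F] q_used=0 → run F
t=25: (idle)
t=26: (idle)
t=27: (idle)
t=28: (idle)
t=29: (idle)
t=30: (idle)
t=31: (idle)
t=32: (idle)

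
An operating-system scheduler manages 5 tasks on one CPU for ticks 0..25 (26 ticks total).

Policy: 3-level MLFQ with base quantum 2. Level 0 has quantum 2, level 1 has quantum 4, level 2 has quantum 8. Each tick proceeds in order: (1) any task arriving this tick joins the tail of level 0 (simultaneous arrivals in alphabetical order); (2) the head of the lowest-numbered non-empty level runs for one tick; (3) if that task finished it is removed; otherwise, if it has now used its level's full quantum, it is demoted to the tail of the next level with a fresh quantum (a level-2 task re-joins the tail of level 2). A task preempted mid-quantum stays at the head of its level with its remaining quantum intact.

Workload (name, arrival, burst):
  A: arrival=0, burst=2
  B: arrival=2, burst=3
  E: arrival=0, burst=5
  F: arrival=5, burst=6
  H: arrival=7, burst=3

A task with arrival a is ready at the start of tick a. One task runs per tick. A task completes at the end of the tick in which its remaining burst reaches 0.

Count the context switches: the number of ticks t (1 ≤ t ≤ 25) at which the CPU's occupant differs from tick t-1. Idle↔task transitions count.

context switches = 9

t=0: L0/L1/L2 = AE/-/- → run A
t=1: L0/L1/L2 = AE/-/- → run A
t=2: L0/L1/L2 = EB/-/- → run E
t=3: L0/L1/L2 = EB/-/- → run E
t=4: L0/L1/L2 = B/E/- → run B
t=5: L0/L1/L2 = BF/E/- → run B
t=6: L0/L1/L2 = F/EB/- → run F
t=7: L0/L1/L2 = FH/EB/- → run F
t=8: L0/L1/L2 = H/EBF/- → run H
t=9: L0/L1/L2 = H/EBF/- → run H
t=10: L0/L1/L2 = -/EBFH/- → run E
t=11: L0/L1/L2 = -/EBFH/- → run E
t=12: L0/L1/L2 = -/EBFH/- → run E
t=13: L0/L1/L2 = -/BFH/- → run B
t=14: L0/L1/L2 = -/FH/- → run F
t=15: L0/L1/L2 = -/FH/- → run F
t=16: L0/L1/L2 = -/FH/- → run F
t=17: L0/L1/L2 = -/FH/- → run F
t=18: L0/L1/L2 = -/H/- → run H
t=19: (idle)
t=20: (idle)
t=21: (idle)
t=22: (idle)
t=23: (idle)
t=24: (idle)
t=25: (idle)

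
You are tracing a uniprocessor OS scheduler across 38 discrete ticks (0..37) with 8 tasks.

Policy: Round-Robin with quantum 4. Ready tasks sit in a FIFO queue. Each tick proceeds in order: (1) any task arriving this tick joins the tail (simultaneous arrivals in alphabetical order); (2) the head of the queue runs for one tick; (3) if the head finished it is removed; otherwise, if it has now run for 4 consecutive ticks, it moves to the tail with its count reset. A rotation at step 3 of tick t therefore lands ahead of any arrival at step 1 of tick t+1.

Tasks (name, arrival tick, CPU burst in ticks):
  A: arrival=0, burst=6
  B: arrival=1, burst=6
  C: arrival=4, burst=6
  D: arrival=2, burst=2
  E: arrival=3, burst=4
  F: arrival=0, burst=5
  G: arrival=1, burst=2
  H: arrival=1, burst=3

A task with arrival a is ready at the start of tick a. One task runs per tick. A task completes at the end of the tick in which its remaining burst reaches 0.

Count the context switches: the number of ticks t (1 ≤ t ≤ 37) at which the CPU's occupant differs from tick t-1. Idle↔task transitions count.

t=0: queue=[A,F] q_used=0 → run A
t=1: queue=[A,F,B,G,H] q_used=1 → run A
t=2: queue=[A,F,B,G,H,D] q_used=2 → run A
t=3: queue=[A,F,B,G,H,D,E] q_used=3 → run A
t=4: queue=[F,B,G,H,D,E,A,C] q_used=0 → run F
t=5: queue=[F,B,G,H,D,E,A,C] q_used=1 → run F
t=6: queue=[F,B,G,H,D,E,A,C] q_used=2 → run F
t=7: queue=[F,B,G,H,D,E,A,C] q_used=3 → run F
t=8: queue=[B,G,H,D,E,A,C,F] q_used=0 → run B
t=9: queue=[B,G,H,D,E,A,C,F] q_used=1 → run B
t=10: queue=[B,G,H,D,E,A,C,F] q_used=2 → run B
t=11: queue=[B,G,H,D,E,A,C,F] q_used=3 → run B
t=12: queue=[G,H,D,E,A,C,F,B] q_used=0 → run G
t=13: queue=[G,H,D,E,A,C,F,B] q_used=1 → run G
t=14: queue=[H,D,E,A,C,F,B] q_used=0 → run H
t=15: queue=[H,D,E,A,C,F,B] q_used=1 → run H
t=16: queue=[H,D,E,A,C,F,B] q_used=2 → run H
t=17: queue=[D,E,A,C,F,B] q_used=0 → run D
t=18: queue=[D,E,A,C,F,B] q_used=1 → run D
t=19: queue=[E,A,C,F,B] q_used=0 → run E
t=20: queue=[E,A,C,F,B] q_used=1 → run E
t=21: queue=[E,A,C,F,B] q_used=2 → run E
t=22: queue=[E,A,C,F,B] q_used=3 → run E
t=23: queue=[A,C,F,B] q_used=0 → run A
t=24: queue=[A,C,F,B] q_used=1 → run A
t=25: queue=[C,F,B] q_used=0 → run C
t=26: queue=[C,F,B] q_used=1 → run C
t=27: queue=[C,F,B] q_used=2 → run C
t=28: queue=[C,F,B] q_used=3 → run C
t=29: queue=[F,B,C] q_used=0 → run F
t=30: queue=[B,C] q_used=0 → run B
t=31: queue=[B,C] q_used=1 → run B
t=32: queue=[C] q_used=0 → run C
t=33: queue=[C] q_used=1 → run C
t=34: (idle)
t=35: (idle)
t=36: (idle)
t=37: (idle)

context switches = 12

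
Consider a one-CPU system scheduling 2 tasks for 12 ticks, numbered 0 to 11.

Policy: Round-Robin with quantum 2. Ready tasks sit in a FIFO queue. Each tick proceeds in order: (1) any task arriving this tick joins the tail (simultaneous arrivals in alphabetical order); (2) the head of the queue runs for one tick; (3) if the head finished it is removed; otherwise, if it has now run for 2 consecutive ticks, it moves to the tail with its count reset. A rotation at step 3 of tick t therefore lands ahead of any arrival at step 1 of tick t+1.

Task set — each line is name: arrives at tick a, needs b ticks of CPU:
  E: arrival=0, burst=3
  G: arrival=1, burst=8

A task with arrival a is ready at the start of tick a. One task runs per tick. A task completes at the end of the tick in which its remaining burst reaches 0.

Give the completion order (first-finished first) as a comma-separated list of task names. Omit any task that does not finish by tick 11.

t=0: queue=[E] q_used=0 → run E
t=1: queue=[E,G] q_used=1 → run E
t=2: queue=[G,E] q_used=0 → run G
t=3: queue=[G,E] q_used=1 → run G
t=4: queue=[E,G] q_used=0 → run E
t=5: queue=[G] q_used=0 → run G
t=6: queue=[G] q_used=1 → run G
t=7: queue=[G] q_used=0 → run G
t=8: queue=[G] q_used=1 → run G
t=9: queue=[G] q_used=0 → run G
t=10: queue=[G] q_used=1 → run G
t=11: (idle)

completion order = E, G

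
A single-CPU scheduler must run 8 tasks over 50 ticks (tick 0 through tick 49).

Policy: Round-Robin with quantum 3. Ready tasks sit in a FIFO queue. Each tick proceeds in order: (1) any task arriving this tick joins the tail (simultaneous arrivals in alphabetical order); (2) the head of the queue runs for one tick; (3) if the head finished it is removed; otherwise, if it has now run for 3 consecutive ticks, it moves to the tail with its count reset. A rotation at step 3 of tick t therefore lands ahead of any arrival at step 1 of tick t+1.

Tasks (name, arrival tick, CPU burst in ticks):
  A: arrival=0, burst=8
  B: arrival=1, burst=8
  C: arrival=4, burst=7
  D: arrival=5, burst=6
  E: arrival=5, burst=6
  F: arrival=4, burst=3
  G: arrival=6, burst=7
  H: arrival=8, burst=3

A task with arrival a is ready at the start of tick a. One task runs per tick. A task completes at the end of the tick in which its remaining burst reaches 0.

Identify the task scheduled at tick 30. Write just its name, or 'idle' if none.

t=0: queue=[A] q_used=0 → run A
t=1: queue=[A,B] q_used=1 → run A
t=2: queue=[A,B] q_used=2 → run A
t=3: queue=[B,A] q_used=0 → run B
t=4: queue=[B,A,C,F] q_used=1 → run B
t=5: queue=[B,A,C,F,D,E] q_used=2 → run B
t=6: queue=[A,C,F,D,E,B,G] q_used=0 → run A
t=7: queue=[A,C,F,D,E,B,G] q_used=1 → run A
t=8: queue=[A,C,F,D,E,B,G,H] q_used=2 → run A
t=9: queue=[C,F,D,E,B,G,H,A] q_used=0 → run C
t=10: queue=[C,F,D,E,B,G,H,A] q_used=1 → run C
t=11: queue=[C,F,D,E,B,G,H,A] q_used=2 → run C
t=12: queue=[F,D,E,B,G,H,A,C] q_used=0 → run F
t=13: queue=[F,D,E,B,G,H,A,C] q_used=1 → run F
t=14: queue=[F,D,E,B,G,H,A,C] q_used=2 → run F
t=15: queue=[D,E,B,G,H,A,C] q_used=0 → run D
t=16: queue=[D,E,B,G,H,A,C] q_used=1 → run D
t=17: queue=[D,E,B,G,H,A,C] q_used=2 → run D
t=18: queue=[E,B,G,H,A,C,D] q_used=0 → run E
t=19: queue=[E,B,G,H,A,C,D] q_used=1 → run E
t=20: queue=[E,B,G,H,A,C,D] q_used=2 → run E
t=21: queue=[B,G,H,A,C,D,E] q_used=0 → run B
t=22: queue=[B,G,H,A,C,D,E] q_used=1 → run B
t=23: queue=[B,G,H,A,C,D,E] q_used=2 → run B
t=24: queue=[G,H,A,C,D,E,B] q_used=0 → run G
t=25: queue=[G,H,A,C,D,E,B] q_used=1 → run G
t=26: queue=[G,H,A,C,D,E,B] q_used=2 → run G
t=27: queue=[H,A,C,D,E,B,G] q_used=0 → run H
t=28: queue=[H,A,C,D,E,B,G] q_used=1 → run H
t=29: queue=[H,A,C,D,E,B,G] q_used=2 → run H
t=30: queue=[A,C,D,E,B,G] q_used=0 → run A
t=31: queue=[A,C,D,E,B,G] q_used=1 → run A
t=32: queue=[C,D,E,B,G] q_used=0 → run C
t=33: queue=[C,D,E,B,G] q_used=1 → run C
t=34: queue=[C,D,E,B,G] q_used=2 → run C
t=35: queue=[D,E,B,G,C] q_used=0 → run D
t=36: queue=[D,E,B,G,C] q_used=1 → run D
t=37: queue=[D,E,B,G,C] q_used=2 → run D
t=38: queue=[E,B,G,C] q_used=0 → run E
t=39: queue=[E,B,G,C] q_used=1 → run E
t=40: queue=[E,B,G,C] q_used=2 → run E
t=41: queue=[B,G,C] q_used=0 → run B
t=42: queue=[B,G,C] q_used=1 → run B
t=43: queue=[G,C] q_used=0 → run G
t=44: queue=[G,C] q_used=1 → run G
t=45: queue=[G,C] q_used=2 → run G
t=46: queue=[C,G] q_used=0 → run C
t=47: queue=[G] q_used=0 → run G
t=48: (idle)
t=49: (idle)

running at tick 30 = A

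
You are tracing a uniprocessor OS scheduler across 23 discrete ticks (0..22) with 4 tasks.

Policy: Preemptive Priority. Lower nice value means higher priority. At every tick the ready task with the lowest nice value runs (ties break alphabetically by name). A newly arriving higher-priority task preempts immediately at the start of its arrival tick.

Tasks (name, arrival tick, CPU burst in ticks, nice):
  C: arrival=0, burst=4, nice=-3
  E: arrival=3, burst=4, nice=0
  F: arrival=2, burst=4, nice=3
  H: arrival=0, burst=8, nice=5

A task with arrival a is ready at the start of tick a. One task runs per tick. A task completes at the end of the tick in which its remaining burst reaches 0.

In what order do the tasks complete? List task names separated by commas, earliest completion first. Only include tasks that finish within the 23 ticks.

completion order = C, E, F, H

t=0: ready={C,H} → run C
t=1: ready={C,H} → run C
t=2: ready={C,F,H} → run C
t=3: ready={C,E,F,H} → run C
t=4: ready={E,F,H} → run E
t=5: ready={E,F,H} → run E
t=6: ready={E,F,H} → run E
t=7: ready={E,F,H} → run E
t=8: ready={F,H} → run F
t=9: ready={F,H} → run F
t=10: ready={F,H} → run F
t=11: ready={F,H} → run F
t=12: ready={H} → run H
t=13: ready={H} → run H
t=14: ready={H} → run H
t=15: ready={H} → run H
t=16: ready={H} → run H
t=17: ready={H} → run H
t=18: ready={H} → run H
t=19: ready={H} → run H
t=20: (idle)
t=21: (idle)
t=22: (idle)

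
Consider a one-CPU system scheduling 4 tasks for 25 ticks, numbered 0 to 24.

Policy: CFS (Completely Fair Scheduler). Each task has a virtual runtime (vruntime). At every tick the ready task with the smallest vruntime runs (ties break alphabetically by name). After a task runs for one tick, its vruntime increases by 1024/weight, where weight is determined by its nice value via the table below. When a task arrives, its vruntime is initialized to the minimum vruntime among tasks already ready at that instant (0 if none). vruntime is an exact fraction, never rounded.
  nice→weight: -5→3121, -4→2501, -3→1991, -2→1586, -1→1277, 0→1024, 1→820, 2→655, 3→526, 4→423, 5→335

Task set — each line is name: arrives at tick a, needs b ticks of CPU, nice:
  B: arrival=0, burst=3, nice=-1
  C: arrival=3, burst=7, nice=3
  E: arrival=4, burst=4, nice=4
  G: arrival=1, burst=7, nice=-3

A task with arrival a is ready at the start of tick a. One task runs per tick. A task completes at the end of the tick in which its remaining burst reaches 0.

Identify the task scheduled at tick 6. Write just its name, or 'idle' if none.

running at tick 6 = B

t=0: vr[B=0] → run B
t=1: vr[B=1024/1277 G=1024/1277] → run B
t=2: vr[B=2048/1277 G=1024/1277] → run G
t=3: vr[B=2048/1277 C=3346432/2542507 G=3346432/2542507] → run C
t=4: vr[B=2048/1277 C=2181875200/668679341 E=3346432/2542507 G=3346432/2542507] → run E
t=5: vr[B=2048/1277 C=2181875200/668679341 E=4019067904/1075480461 G=3346432/2542507] → run G
t=6: vr[B=2048/1277 C=2181875200/668679341 E=4019067904/1075480461 G=4654080/2542507] → run B
t=7: vr[C=2181875200/668679341 E=4019067904/1075480461 G=4654080/2542507] → run G
t=8: vr[C=2181875200/668679341 E=4019067904/1075480461 G=5961728/2542507] → run G
t=9: vr[C=2181875200/668679341 E=4019067904/1075480461 G=7269376/2542507] → run G
t=10: vr[C=2181875200/668679341 E=4019067904/1075480461 G=8577024/2542507] → run C
t=11: vr[C=3483638784/668679341 E=4019067904/1075480461 G=8577024/2542507] → run G
t=12: vr[C=3483638784/668679341 E=4019067904/1075480461 G=9884672/2542507] → run E
t=13: vr[C=3483638784/668679341 E=6622595072/1075480461 G=9884672/2542507] → run G
t=14: vr[C=3483638784/668679341 E=6622595072/1075480461] → run C
t=15: vr[C=4785402368/668679341 E=6622595072/1075480461] → run E
t=16: vr[C=4785402368/668679341 E=3075374080/358493487] → run C
t=17: vr[C=6087165952/668679341 E=3075374080/358493487] → run E
t=18: vr[C=6087165952/668679341] → run C
t=19: vr[C=7388929536/668679341] → run C
t=20: vr[C=8690693120/668679341] → run C
t=21: (idle)
t=22: (idle)
t=23: (idle)
t=24: (idle)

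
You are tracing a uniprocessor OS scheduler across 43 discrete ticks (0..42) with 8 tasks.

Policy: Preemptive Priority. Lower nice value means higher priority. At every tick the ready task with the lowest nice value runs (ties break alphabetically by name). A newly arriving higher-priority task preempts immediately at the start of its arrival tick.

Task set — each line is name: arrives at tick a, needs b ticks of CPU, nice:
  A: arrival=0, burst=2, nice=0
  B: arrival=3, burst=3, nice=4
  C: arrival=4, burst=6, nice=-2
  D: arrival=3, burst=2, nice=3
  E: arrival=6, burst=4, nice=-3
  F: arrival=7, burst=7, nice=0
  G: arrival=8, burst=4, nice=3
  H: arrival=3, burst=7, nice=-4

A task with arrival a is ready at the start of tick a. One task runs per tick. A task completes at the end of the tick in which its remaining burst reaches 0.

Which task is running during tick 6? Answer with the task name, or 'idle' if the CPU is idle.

t=0: ready={A} → run A
t=1: ready={A} → run A
t=2: (idle)
t=3: ready={B,D,H} → run H
t=4: ready={B,C,D,H} → run H
t=5: ready={B,C,D,H} → run H
t=6: ready={B,C,D,E,H} → run H
t=7: ready={B,C,D,E,F,H} → run H
t=8: ready={B,C,D,E,F,G,H} → run H
t=9: ready={B,C,D,E,F,G,H} → run H
t=10: ready={B,C,D,E,F,G} → run E
t=11: ready={B,C,D,E,F,G} → run E
t=12: ready={B,C,D,E,F,G} → run E
t=13: ready={B,C,D,E,F,G} → run E
t=14: ready={B,C,D,F,G} → run C
t=15: ready={B,C,D,F,G} → run C
t=16: ready={B,C,D,F,G} → run C
t=17: ready={B,C,D,F,G} → run C
t=18: ready={B,C,D,F,G} → run C
t=19: ready={B,C,D,F,G} → run C
t=20: ready={B,D,F,G} → run F
t=21: ready={B,D,F,G} → run F
t=22: ready={B,D,F,G} → run F
t=23: ready={B,D,F,G} → run F
t=24: ready={B,D,F,G} → run F
t=25: ready={B,D,F,G} → run F
t=26: ready={B,D,F,G} → run F
t=27: ready={B,D,G} → run D
t=28: ready={B,D,G} → run D
t=29: ready={B,G} → run G
t=30: ready={B,G} → run G
t=31: ready={B,G} → run G
t=32: ready={B,G} → run G
t=33: ready={B} → run B
t=34: ready={B} → run B
t=35: ready={B} → run B
t=36: (idle)
t=37: (idle)
t=38: (idle)
t=39: (idle)
t=40: (idle)
t=41: (idle)
t=42: (idle)

running at tick 6 = H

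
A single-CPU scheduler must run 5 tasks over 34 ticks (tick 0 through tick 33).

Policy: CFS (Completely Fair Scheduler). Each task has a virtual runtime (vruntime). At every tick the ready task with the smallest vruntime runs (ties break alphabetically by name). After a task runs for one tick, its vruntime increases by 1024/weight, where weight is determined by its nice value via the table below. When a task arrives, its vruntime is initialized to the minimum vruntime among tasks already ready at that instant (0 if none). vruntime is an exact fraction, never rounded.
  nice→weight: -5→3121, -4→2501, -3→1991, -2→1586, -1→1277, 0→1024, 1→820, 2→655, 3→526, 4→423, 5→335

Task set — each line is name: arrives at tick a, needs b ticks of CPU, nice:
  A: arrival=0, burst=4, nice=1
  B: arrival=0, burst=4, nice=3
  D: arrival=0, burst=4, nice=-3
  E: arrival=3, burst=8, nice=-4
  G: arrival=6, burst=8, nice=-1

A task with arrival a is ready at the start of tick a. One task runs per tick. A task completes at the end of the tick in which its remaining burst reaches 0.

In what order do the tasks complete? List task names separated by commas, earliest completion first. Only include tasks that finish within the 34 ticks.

t=0: vr[A=0 B=0 D=0] → run A
t=1: vr[A=256/205 B=0 D=0] → run B
t=2: vr[A=256/205 B=512/263 D=0] → run D
t=3: vr[A=256/205 B=512/263 D=1024/1991 E=1024/1991] → run D
t=4: vr[A=256/205 B=512/263 D=2048/1991 E=1024/1991] → run E
t=5: vr[A=256/205 B=512/263 D=2048/1991 E=4599808/4979491] → run E
t=6: vr[A=256/205 B=512/263 D=2048/1991 E=6638592/4979491 G=2048/1991] → run D
t=7: vr[A=256/205 B=512/263 D=3072/1991 E=6638592/4979491 G=2048/1991] → run G
t=8: vr[A=256/205 B=512/263 D=3072/1991 E=6638592/4979491 G=4654080/2542507] → run A
t=9: vr[A=512/205 B=512/263 D=3072/1991 E=6638592/4979491 G=4654080/2542507] → run E
t=10: vr[A=512/205 B=512/263 D=3072/1991 E=8677376/4979491 G=4654080/2542507] → run D
t=11: vr[A=512/205 B=512/263 E=8677376/4979491 G=4654080/2542507] → run E
t=12: vr[A=512/205 B=512/263 E=10716160/4979491 G=4654080/2542507] → run G
t=13: vr[A=512/205 B=512/263 E=10716160/4979491 G=6692864/2542507] → run B
t=14: vr[A=512/205 B=1024/263 E=10716160/4979491 G=6692864/2542507] → run E
t=15: vr[A=512/205 B=1024/263 E=12754944/4979491 G=6692864/2542507] → run A
t=16: vr[A=768/205 B=1024/263 E=12754944/4979491 G=6692864/2542507] → run E
t=17: vr[A=768/205 B=1024/263 E=14793728/4979491 G=6692864/2542507] → run G
t=18: vr[A=768/205 B=1024/263 E=14793728/4979491 G=8731648/2542507] → run E
t=19: vr[A=768/205 B=1024/263 E=16832512/4979491 G=8731648/2542507] → run E
t=20: vr[A=768/205 B=1024/263 G=8731648/2542507] → run G
t=21: vr[A=768/205 B=1024/263 G=10770432/2542507] → run A
t=22: vr[B=1024/263 G=10770432/2542507] → run B
t=23: vr[B=1536/263 G=10770432/2542507] → run G
t=24: vr[B=1536/263 G=12809216/2542507] → run G
t=25: vr[B=1536/263 G=14848000/2542507] → run G
t=26: vr[B=1536/263 G=16886784/2542507] → run B
t=27: vr[G=16886784/2542507] → run G
t=28: (idle)
t=29: (idle)
t=30: (idle)
t=31: (idle)
t=32: (idle)
t=33: (idle)

completion order = D, E, A, B, G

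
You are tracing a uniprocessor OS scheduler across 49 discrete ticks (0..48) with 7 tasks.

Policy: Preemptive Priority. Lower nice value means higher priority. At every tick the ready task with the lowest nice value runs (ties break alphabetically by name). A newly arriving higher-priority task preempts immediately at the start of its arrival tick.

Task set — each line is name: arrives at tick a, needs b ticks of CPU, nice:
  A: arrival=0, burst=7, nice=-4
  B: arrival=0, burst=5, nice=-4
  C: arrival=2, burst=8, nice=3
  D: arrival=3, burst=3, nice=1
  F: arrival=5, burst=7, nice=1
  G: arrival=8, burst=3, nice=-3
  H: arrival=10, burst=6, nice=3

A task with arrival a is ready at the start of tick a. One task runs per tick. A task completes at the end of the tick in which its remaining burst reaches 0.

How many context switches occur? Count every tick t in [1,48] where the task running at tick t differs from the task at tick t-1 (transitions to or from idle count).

context switches = 7

t=0: ready={A,B} → run A
t=1: ready={A,B} → run A
t=2: ready={A,B,C} → run A
t=3: ready={A,B,C,D} → run A
t=4: ready={A,B,C,D} → run A
t=5: ready={A,B,C,D,F} → run A
t=6: ready={A,B,C,D,F} → run A
t=7: ready={B,C,D,F} → run B
t=8: ready={B,C,D,F,G} → run B
t=9: ready={B,C,D,F,G} → run B
t=10: ready={B,C,D,F,G,H} → run B
t=11: ready={B,C,D,F,G,H} → run B
t=12: ready={C,D,F,G,H} → run G
t=13: ready={C,D,F,G,H} → run G
t=14: ready={C,D,F,G,H} → run G
t=15: ready={C,D,F,H} → run D
t=16: ready={C,D,F,H} → run D
t=17: ready={C,D,F,H} → run D
t=18: ready={C,F,H} → run F
t=19: ready={C,F,H} → run F
t=20: ready={C,F,H} → run F
t=21: ready={C,F,H} → run F
t=22: ready={C,F,H} → run F
t=23: ready={C,F,H} → run F
t=24: ready={C,F,H} → run F
t=25: ready={C,H} → run C
t=26: ready={C,H} → run C
t=27: ready={C,H} → run C
t=28: ready={C,H} → run C
t=29: ready={C,H} → run C
t=30: ready={C,H} → run C
t=31: ready={C,H} → run C
t=32: ready={C,H} → run C
t=33: ready={H} → run H
t=34: ready={H} → run H
t=35: ready={H} → run H
t=36: ready={H} → run H
t=37: ready={H} → run H
t=38: ready={H} → run H
t=39: (idle)
t=40: (idle)
t=41: (idle)
t=42: (idle)
t=43: (idle)
t=44: (idle)
t=45: (idle)
t=46: (idle)
t=47: (idle)
t=48: (idle)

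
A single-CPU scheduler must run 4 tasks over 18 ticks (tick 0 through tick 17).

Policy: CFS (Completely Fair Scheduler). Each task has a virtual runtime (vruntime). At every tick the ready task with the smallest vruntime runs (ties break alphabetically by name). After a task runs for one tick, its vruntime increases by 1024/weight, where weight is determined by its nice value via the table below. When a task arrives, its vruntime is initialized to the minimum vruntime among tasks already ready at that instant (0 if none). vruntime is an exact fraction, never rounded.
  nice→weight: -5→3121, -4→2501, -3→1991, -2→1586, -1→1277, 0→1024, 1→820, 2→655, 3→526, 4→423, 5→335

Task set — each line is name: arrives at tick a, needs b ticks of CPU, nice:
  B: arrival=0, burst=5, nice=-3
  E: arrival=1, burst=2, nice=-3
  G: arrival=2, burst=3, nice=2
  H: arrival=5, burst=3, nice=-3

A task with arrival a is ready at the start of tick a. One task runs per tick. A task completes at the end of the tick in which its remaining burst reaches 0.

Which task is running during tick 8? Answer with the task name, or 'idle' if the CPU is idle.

running at tick 8 = H

t=0: vr[B=0] → run B
t=1: vr[B=1024/1991 E=1024/1991] → run B
t=2: vr[B=2048/1991 E=1024/1991 G=1024/1991] → run E
t=3: vr[B=2048/1991 E=2048/1991 G=1024/1991] → run G
t=4: vr[B=2048/1991 E=2048/1991 G=2709504/1304105] → run B
t=5: vr[B=3072/1991 E=2048/1991 G=2709504/1304105 H=2048/1991] → run E
t=6: vr[B=3072/1991 G=2709504/1304105 H=2048/1991] → run H
t=7: vr[B=3072/1991 G=2709504/1304105 H=3072/1991] → run B
t=8: vr[B=4096/1991 G=2709504/1304105 H=3072/1991] → run H
t=9: vr[B=4096/1991 G=2709504/1304105 H=4096/1991] → run B
t=10: vr[G=2709504/1304105 H=4096/1991] → run H
t=11: vr[G=2709504/1304105] → run G
t=12: vr[G=4748288/1304105] → run G
t=13: (idle)
t=14: (idle)
t=15: (idle)
t=16: (idle)
t=17: (idle)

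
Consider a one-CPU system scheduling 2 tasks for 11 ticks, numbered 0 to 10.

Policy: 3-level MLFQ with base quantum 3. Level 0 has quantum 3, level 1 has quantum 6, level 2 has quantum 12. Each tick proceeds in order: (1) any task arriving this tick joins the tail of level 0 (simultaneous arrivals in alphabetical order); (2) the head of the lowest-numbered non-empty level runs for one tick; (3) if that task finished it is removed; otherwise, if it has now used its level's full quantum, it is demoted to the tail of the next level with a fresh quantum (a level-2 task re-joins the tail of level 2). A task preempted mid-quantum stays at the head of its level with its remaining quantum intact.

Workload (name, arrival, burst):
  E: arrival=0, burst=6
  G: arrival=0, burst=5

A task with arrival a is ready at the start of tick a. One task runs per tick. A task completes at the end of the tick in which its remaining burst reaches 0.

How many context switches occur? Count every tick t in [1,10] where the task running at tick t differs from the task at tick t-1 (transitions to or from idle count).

context switches = 3

t=0: L0/L1/L2 = EG/-/- → run E
t=1: L0/L1/L2 = EG/-/- → run E
t=2: L0/L1/L2 = EG/-/- → run E
t=3: L0/L1/L2 = G/E/- → run G
t=4: L0/L1/L2 = G/E/- → run G
t=5: L0/L1/L2 = G/E/- → run G
t=6: L0/L1/L2 = -/EG/- → run E
t=7: L0/L1/L2 = -/EG/- → run E
t=8: L0/L1/L2 = -/EG/- → run E
t=9: L0/L1/L2 = -/G/- → run G
t=10: L0/L1/L2 = -/G/- → run G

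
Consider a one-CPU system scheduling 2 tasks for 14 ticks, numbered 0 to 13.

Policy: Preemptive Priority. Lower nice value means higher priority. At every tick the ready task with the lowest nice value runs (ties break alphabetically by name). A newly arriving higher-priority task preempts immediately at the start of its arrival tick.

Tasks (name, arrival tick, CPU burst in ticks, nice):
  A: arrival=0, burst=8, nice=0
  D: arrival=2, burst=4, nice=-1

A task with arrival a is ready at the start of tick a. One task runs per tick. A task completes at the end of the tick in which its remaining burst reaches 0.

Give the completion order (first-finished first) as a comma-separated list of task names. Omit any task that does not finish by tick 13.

completion order = D, A

t=0: ready={A} → run A
t=1: ready={A} → run A
t=2: ready={A,D} → run D
t=3: ready={A,D} → run D
t=4: ready={A,D} → run D
t=5: ready={A,D} → run D
t=6: ready={A} → run A
t=7: ready={A} → run A
t=8: ready={A} → run A
t=9: ready={A} → run A
t=10: ready={A} → run A
t=11: ready={A} → run A
t=12: (idle)
t=13: (idle)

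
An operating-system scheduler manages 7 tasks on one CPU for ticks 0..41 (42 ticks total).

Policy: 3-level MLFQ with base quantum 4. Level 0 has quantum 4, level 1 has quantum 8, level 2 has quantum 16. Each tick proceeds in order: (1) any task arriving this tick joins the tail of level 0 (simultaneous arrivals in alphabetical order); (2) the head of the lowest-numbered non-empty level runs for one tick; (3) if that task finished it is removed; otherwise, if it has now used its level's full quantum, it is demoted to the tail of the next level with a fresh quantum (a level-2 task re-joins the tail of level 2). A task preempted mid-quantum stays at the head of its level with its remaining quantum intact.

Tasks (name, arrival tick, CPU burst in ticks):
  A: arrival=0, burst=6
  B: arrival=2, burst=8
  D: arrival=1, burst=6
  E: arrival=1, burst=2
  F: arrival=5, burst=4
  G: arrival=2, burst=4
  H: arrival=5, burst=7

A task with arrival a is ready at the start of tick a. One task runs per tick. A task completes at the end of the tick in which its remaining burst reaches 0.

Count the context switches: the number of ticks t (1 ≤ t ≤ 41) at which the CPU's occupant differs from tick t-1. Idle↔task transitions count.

t=0: L0/L1/L2 = A/-/- → run A
t=1: L0/L1/L2 = ADE/-/- → run A
t=2: L0/L1/L2 = ADEBG/-/- → run A
t=3: L0/L1/L2 = ADEBG/-/- → run A
t=4: L0/L1/L2 = DEBG/A/- → run D
t=5: L0/L1/L2 = DEBGFH/A/- → run D
t=6: L0/L1/L2 = DEBGFH/A/- → run D
t=7: L0/L1/L2 = DEBGFH/A/- → run D
t=8: L0/L1/L2 = EBGFH/AD/- → run E
t=9: L0/L1/L2 = EBGFH/AD/- → run E
t=10: L0/L1/L2 = BGFH/AD/- → run B
t=11: L0/L1/L2 = BGFH/AD/- → run B
t=12: L0/L1/L2 = BGFH/AD/- → run B
t=13: L0/L1/L2 = BGFH/AD/- → run B
t=14: L0/L1/L2 = GFH/ADB/- → run G
t=15: L0/L1/L2 = GFH/ADB/- → run G
t=16: L0/L1/L2 = GFH/ADB/- → run G
t=17: L0/L1/L2 = GFH/ADB/- → run G
t=18: L0/L1/L2 = FH/ADB/- → run F
t=19: L0/L1/L2 = FH/ADB/- → run F
t=20: L0/L1/L2 = FH/ADB/- → run F
t=21: L0/L1/L2 = FH/ADB/- → run F
t=22: L0/L1/L2 = H/ADB/- → run H
t=23: L0/L1/L2 = H/ADB/- → run H
t=24: L0/L1/L2 = H/ADB/- → run H
t=25: L0/L1/L2 = H/ADB/- → run H
t=26: L0/L1/L2 = -/ADBH/- → run A
t=27: L0/L1/L2 = -/ADBH/- → run A
t=28: L0/L1/L2 = -/DBH/- → run D
t=29: L0/L1/L2 = -/DBH/- → run D
t=30: L0/L1/L2 = -/BH/- → run B
t=31: L0/L1/L2 = -/BH/- → run B
t=32: L0/L1/L2 = -/BH/- → run B
t=33: L0/L1/L2 = -/BH/- → run B
t=34: L0/L1/L2 = -/H/- → run H
t=35: L0/L1/L2 = -/H/- → run H
t=36: L0/L1/L2 = -/H/- → run H
t=37: (idle)
t=38: (idle)
t=39: (idle)
t=40: (idle)
t=41: (idle)

context switches = 11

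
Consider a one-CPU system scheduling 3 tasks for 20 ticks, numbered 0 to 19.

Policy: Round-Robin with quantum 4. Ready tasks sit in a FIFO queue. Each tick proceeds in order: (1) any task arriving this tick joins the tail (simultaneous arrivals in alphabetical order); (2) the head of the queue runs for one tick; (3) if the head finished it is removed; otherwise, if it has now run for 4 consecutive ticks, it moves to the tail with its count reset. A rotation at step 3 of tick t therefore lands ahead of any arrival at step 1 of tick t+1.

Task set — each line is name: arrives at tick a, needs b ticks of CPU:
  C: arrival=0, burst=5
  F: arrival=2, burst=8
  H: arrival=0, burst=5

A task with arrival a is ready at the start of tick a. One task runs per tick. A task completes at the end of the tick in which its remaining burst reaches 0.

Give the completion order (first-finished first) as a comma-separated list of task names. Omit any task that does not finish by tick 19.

completion order = C, H, F

t=0: queue=[C,H] q_used=0 → run C
t=1: queue=[C,H] q_used=1 → run C
t=2: queue=[C,H,F] q_used=2 → run C
t=3: queue=[C,H,F] q_used=3 → run C
t=4: queue=[H,F,C] q_used=0 → run H
t=5: queue=[H,F,C] q_used=1 → run H
t=6: queue=[H,F,C] q_used=2 → run H
t=7: queue=[H,F,C] q_used=3 → run H
t=8: queue=[F,C,H] q_used=0 → run F
t=9: queue=[F,C,H] q_used=1 → run F
t=10: queue=[F,C,H] q_used=2 → run F
t=11: queue=[F,C,H] q_used=3 → run F
t=12: queue=[C,H,F] q_used=0 → run C
t=13: queue=[H,F] q_used=0 → run H
t=14: queue=[F] q_used=0 → run F
t=15: queue=[F] q_used=1 → run F
t=16: queue=[F] q_used=2 → run F
t=17: queue=[F] q_used=3 → run F
t=18: (idle)
t=19: (idle)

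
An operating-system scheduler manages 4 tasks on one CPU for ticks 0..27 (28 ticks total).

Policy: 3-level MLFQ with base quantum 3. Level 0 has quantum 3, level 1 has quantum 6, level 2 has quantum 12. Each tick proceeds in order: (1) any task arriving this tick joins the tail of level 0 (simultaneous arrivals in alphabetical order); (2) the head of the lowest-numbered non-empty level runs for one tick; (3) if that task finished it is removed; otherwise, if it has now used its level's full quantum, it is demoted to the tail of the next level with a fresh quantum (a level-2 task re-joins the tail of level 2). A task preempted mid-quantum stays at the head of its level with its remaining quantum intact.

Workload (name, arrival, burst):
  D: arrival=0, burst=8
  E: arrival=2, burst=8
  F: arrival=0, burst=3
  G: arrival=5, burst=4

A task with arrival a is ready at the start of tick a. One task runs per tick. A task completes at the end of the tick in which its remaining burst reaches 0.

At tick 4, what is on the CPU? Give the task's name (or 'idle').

t=0: L0/L1/L2 = DF/-/- → run D
t=1: L0/L1/L2 = DF/-/- → run D
t=2: L0/L1/L2 = DFE/-/- → run D
t=3: L0/L1/L2 = FE/D/- → run F
t=4: L0/L1/L2 = FE/D/- → run F
t=5: L0/L1/L2 = FEG/D/- → run F
t=6: L0/L1/L2 = EG/D/- → run E
t=7: L0/L1/L2 = EG/D/- → run E
t=8: L0/L1/L2 = EG/D/- → run E
t=9: L0/L1/L2 = G/DE/- → run G
t=10: L0/L1/L2 = G/DE/- → run G
t=11: L0/L1/L2 = G/DE/- → run G
t=12: L0/L1/L2 = -/DEG/- → run D
t=13: L0/L1/L2 = -/DEG/- → run D
t=14: L0/L1/L2 = -/DEG/- → run D
t=15: L0/L1/L2 = -/DEG/- → run D
t=16: L0/L1/L2 = -/DEG/- → run D
t=17: L0/L1/L2 = -/EG/- → run E
t=18: L0/L1/L2 = -/EG/- → run E
t=19: L0/L1/L2 = -/EG/- → run E
t=20: L0/L1/L2 = -/EG/- → run E
t=21: L0/L1/L2 = -/EG/- → run E
t=22: L0/L1/L2 = -/G/- → run G
t=23: (idle)
t=24: (idle)
t=25: (idle)
t=26: (idle)
t=27: (idle)

running at tick 4 = F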